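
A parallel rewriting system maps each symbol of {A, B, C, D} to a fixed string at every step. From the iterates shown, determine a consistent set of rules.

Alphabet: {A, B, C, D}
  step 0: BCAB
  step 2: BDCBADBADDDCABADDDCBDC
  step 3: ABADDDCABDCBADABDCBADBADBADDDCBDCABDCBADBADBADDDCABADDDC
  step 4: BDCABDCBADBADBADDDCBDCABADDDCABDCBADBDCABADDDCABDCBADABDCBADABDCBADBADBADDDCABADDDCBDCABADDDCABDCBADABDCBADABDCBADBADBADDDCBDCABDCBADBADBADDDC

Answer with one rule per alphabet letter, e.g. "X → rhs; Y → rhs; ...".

A->BDC, B->A, C->DDC, D->BAD

  step 3 ⇒ step 4: ABADDDCABDCBADABDCBADBADBADDDCBDCABDCBADBADBADDDCABADDDC ⇒ BDC·A·BDC·BAD·BAD·BAD·DDC·BDC·A·BAD·DDC·A·BDC·BAD·BDC·A·BAD·DDC·A·BDC·BAD·A·BDC·BAD·A·BDC·BAD·BAD·BAD·DDC·A·BAD·DDC·BDC·A·BAD·DDC·A·BDC·BAD·A·BDC·BAD·A·BDC·BAD·BAD·BAD·DDC·BDC·A·BDC·BAD·BAD·BAD·DDC
    A ↦ BDC
    B ↦ A
    C ↦ DDC
    D ↦ BAD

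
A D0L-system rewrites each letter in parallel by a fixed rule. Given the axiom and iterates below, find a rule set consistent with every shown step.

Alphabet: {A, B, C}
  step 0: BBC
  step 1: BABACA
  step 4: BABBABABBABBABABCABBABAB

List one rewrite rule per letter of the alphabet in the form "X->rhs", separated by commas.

A->B, B->BA, C->CA

  step 0 ⇒ step 1: BBC ⇒ BA·BA·CA
    B ↦ BA
    C ↦ CA
    A ↦ B  (constrained at step 1)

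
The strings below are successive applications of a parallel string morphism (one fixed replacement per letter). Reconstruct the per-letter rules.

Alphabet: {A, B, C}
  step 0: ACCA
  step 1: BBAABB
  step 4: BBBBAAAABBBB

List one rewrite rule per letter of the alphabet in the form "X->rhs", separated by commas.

A->BB, B->C, C->A

  step 0 ⇒ step 1: ACCA ⇒ BB·A·A·BB
    A ↦ BB
    C ↦ A
    B ↦ C  (constrained at step 1)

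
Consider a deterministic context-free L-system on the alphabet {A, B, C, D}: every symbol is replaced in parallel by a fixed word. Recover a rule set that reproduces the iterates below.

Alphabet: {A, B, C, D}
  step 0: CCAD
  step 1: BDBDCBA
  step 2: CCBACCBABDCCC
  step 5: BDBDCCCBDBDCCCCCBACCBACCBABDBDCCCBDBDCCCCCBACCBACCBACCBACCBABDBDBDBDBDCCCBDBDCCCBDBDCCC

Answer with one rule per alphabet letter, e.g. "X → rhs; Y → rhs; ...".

  step 1 ⇒ step 2: BDBDCBA ⇒ CC·BA·CC·BA·BD·CC·C
    A ↦ C
    B ↦ CC
    C ↦ BD
    D ↦ BA

A->C, B->CC, C->BD, D->BA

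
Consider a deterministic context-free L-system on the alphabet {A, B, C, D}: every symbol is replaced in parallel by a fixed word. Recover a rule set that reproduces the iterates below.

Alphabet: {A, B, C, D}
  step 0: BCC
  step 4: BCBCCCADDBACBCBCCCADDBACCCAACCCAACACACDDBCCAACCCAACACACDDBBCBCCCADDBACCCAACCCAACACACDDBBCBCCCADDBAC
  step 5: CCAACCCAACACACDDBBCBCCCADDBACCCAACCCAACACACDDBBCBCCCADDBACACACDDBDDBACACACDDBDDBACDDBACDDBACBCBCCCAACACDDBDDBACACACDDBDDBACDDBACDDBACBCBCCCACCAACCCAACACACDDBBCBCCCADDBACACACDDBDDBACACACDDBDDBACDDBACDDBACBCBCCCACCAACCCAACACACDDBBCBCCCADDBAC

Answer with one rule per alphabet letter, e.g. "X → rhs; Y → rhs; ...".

  step 4 ⇒ step 5: BCBCCCADDBACBCBCCCADDBACCCAACCCAACACACDDBCCAACCCAACACACDDBBCBCCCADDBACCCAACCCAACACACDDBBCBCCCADDBAC ⇒ CCA·AC·CCA·AC·AC·AC·DDB·BC·BC·CCA·DDB·AC·CCA·AC·CCA·AC·AC·AC·DDB·BC·BC·CCA·DDB·AC·AC·AC·DDB·DDB·AC·AC·AC·DDB·DDB·AC·DDB·AC·DDB·AC·BC·BC·CCA·AC·AC·DDB·DDB·AC·AC·AC·DDB·DDB·AC·DDB·AC·DDB·AC·BC·BC·CCA·CCA·AC·CCA·AC·AC·AC·DDB·BC·BC·CCA·DDB·AC·AC·AC·DDB·DDB·AC·AC·AC·DDB·DDB·AC·DDB·AC·DDB·AC·BC·BC·CCA·CCA·AC·CCA·AC·AC·AC·DDB·BC·BC·CCA·DDB·AC
    A ↦ DDB
    B ↦ CCA
    C ↦ AC
    D ↦ BC

A->DDB, B->CCA, C->AC, D->BC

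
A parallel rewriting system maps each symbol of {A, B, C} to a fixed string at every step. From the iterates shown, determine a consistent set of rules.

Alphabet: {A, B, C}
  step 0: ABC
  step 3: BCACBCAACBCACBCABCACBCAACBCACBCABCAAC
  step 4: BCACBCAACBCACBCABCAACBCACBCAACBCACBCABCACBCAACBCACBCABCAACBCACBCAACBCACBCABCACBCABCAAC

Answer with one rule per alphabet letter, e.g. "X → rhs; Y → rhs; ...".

A->BCA, B->BC, C->AC

  step 3 ⇒ step 4: BCACBCAACBCACBCABCACBCAACBCACBCABCAAC ⇒ BC·AC·BCA·AC·BC·AC·BCA·BCA·AC·BC·AC·BCA·AC·BC·AC·BCA·BC·AC·BCA·AC·BC·AC·BCA·BCA·AC·BC·AC·BCA·AC·BC·AC·BCA·BC·AC·BCA·BCA·AC
    A ↦ BCA
    B ↦ BC
    C ↦ AC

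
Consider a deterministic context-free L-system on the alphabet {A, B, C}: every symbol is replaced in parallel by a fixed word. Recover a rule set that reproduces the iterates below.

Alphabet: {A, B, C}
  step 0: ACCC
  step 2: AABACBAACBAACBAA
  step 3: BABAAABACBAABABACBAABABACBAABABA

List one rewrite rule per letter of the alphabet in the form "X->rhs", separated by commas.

  step 2 ⇒ step 3: AABACBAACBAACBAA ⇒ BA·BA·AA·BA·CB·AA·BA·BA·CB·AA·BA·BA·CB·AA·BA·BA
    A ↦ BA
    B ↦ AA
    C ↦ CB

A->BA, B->AA, C->CB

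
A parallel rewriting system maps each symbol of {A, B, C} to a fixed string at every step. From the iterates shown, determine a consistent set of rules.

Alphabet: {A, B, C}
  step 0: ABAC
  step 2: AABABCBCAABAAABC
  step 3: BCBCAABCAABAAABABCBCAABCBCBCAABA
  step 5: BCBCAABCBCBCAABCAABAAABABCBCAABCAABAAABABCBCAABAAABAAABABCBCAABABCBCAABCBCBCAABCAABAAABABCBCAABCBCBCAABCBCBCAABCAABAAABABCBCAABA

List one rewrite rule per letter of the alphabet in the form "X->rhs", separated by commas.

A->BC, B->AA, C->BA

  step 2 ⇒ step 3: AABABCBCAABAAABC ⇒ BC·BC·AA·BC·AA·BA·AA·BA·BC·BC·AA·BC·BC·BC·AA·BA
    A ↦ BC
    B ↦ AA
    C ↦ BA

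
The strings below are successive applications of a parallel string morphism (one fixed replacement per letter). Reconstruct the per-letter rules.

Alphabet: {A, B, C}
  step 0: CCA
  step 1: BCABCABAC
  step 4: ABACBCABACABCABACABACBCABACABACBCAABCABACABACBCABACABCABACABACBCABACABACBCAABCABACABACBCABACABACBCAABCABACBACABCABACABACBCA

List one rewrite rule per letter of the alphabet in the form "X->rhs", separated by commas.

  step 0 ⇒ step 1: CCA ⇒ BCA·BCA·BAC
    A ↦ BAC
    C ↦ BCA
    B ↦ A  (constrained at step 1)

A->BAC, B->A, C->BCA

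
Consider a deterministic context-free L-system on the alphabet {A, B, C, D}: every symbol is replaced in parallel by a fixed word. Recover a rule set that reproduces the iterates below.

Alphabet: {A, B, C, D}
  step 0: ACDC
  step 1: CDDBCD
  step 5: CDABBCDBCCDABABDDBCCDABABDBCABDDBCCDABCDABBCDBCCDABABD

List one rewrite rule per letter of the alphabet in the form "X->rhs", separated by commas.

  step 0 ⇒ step 1: ACDC ⇒ CD·D·BC·D
    A ↦ CD
    C ↦ D
    D ↦ BC
    B ↦ AB  (constrained at step 1)

A->CD, B->AB, C->D, D->BC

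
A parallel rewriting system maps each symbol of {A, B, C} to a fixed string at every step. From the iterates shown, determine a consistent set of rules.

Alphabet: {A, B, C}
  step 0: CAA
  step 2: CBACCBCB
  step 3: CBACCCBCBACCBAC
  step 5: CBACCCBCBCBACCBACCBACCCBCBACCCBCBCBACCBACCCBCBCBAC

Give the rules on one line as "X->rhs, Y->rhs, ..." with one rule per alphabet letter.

  step 2 ⇒ step 3: CBACCBCB ⇒ CB·AC·C·CB·CB·AC·CB·AC
    A ↦ C
    B ↦ AC
    C ↦ CB

A->C, B->AC, C->CB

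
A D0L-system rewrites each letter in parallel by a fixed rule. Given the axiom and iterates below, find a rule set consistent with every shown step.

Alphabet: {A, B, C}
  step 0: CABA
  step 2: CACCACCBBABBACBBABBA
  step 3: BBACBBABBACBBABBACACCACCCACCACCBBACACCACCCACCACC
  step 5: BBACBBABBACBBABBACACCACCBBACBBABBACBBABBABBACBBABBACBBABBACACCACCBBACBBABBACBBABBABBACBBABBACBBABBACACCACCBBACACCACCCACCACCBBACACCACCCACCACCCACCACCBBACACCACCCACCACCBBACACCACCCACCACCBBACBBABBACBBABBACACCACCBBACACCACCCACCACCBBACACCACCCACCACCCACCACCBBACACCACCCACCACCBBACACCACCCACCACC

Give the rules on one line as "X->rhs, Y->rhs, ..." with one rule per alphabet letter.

  step 2 ⇒ step 3: CACCACCBBABBACBBABBA ⇒ BBA·C·BBA·BBA·C·BBA·BBA·CAC·CAC·C·CAC·CAC·C·BBA·CAC·CAC·C·CAC·CAC·C
    A ↦ C
    B ↦ CAC
    C ↦ BBA

A->C, B->CAC, C->BBA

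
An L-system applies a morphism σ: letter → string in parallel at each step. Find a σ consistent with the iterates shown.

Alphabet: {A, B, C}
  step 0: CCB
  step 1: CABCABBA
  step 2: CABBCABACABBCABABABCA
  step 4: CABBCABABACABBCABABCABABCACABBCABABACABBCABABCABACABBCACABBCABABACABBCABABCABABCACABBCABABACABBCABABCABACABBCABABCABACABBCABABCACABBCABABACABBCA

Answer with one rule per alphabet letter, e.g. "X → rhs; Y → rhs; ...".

  step 1 ⇒ step 2: CABCABBA ⇒ CAB·BCA·BA·CAB·BCA·BA·BA·BCA
    A ↦ BCA
    B ↦ BA
    C ↦ CAB

A->BCA, B->BA, C->CAB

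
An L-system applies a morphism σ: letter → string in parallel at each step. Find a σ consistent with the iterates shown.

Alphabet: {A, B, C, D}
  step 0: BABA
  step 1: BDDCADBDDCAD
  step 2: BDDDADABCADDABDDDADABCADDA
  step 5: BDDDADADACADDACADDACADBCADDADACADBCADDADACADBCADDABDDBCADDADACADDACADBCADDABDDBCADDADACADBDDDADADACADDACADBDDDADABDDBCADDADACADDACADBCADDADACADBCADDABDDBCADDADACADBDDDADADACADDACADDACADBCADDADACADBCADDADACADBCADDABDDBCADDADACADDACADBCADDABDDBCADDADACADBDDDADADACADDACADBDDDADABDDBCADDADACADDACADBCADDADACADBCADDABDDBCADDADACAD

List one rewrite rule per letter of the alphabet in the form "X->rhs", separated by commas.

  step 1 ⇒ step 2: BDDCADBDDCAD ⇒ BDD·DA·DA·B·CAD·DA·BDD·DA·DA·B·CAD·DA
    A ↦ CAD
    B ↦ BDD
    C ↦ B
    D ↦ DA

A->CAD, B->BDD, C->B, D->DA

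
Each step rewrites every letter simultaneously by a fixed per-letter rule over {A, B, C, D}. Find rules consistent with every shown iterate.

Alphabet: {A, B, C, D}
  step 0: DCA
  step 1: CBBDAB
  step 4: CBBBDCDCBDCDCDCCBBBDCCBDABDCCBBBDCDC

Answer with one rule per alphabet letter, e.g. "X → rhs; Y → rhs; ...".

A->DAB, B->DC, C->B, D->CB

  step 0 ⇒ step 1: DCA ⇒ CB·B·DAB
    A ↦ DAB
    C ↦ B
    D ↦ CB
    B ↦ DC  (constrained at step 1)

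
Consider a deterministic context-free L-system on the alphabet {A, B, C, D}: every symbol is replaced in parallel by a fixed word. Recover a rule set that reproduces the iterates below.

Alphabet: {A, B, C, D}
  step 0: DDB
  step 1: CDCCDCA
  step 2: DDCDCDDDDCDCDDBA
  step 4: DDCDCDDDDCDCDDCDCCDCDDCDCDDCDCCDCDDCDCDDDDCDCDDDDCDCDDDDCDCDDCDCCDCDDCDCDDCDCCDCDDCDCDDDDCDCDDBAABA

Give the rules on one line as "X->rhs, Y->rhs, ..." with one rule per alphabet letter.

A->BA, B->A, C->DD, D->CDC

  step 1 ⇒ step 2: CDCCDCA ⇒ DD·CDC·DD·DD·CDC·DD·BA
    A ↦ BA
    C ↦ DD
    D ↦ CDC
  step 0 ⇒ step 1: DDB ⇒ CDC·CDC·A
    B ↦ A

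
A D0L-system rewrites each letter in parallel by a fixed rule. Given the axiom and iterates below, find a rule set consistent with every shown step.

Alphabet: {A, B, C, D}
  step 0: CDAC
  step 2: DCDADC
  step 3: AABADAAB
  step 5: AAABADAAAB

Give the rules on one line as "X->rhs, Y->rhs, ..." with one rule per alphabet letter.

A->D, B->C, C->AB, D->A

  step 2 ⇒ step 3: DCDADC ⇒ A·AB·A·D·A·AB
    A ↦ D
    C ↦ AB
    D ↦ A
    B ↦ C  (constrained at step 3)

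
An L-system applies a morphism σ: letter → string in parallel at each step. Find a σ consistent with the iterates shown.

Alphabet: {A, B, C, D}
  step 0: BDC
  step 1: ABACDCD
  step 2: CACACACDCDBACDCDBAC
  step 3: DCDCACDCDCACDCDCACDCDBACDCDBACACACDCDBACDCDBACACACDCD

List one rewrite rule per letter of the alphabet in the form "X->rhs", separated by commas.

  step 2 ⇒ step 3: CACACACDCDBACDCDBAC ⇒ DCD·CAC·DCD·CAC·DCD·CAC·DCD·BAC·DCD·BAC·A·CAC·DCD·BAC·DCD·BAC·A·CAC·DCD
    A ↦ CAC
    B ↦ A
    C ↦ DCD
    D ↦ BAC

A->CAC, B->A, C->DCD, D->BAC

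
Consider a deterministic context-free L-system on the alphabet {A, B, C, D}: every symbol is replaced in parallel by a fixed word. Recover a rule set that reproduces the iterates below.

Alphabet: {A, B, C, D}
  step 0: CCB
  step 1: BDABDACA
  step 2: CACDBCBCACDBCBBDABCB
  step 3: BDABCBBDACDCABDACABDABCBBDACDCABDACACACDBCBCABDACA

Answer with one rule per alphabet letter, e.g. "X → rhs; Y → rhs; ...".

  step 2 ⇒ step 3: CACDBCBCACDBCBBDABCB ⇒ BDA·BCB·BDA·CD·CA·BDA·CA·BDA·BCB·BDA·CD·CA·BDA·CA·CA·CD·BCB·CA·BDA·CA
    A ↦ BCB
    B ↦ CA
    C ↦ BDA
    D ↦ CD

A->BCB, B->CA, C->BDA, D->CD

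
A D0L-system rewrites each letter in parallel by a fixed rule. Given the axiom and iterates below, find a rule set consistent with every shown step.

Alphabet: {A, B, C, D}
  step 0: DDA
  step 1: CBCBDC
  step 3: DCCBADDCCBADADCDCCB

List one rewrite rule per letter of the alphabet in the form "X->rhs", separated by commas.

  step 0 ⇒ step 1: DDA ⇒ CB·CB·DC
    A ↦ DC
    D ↦ CB
    B ↦ C  (constrained at step 1)
    C ↦ AD  (constrained at step 1)

A->DC, B->C, C->AD, D->CB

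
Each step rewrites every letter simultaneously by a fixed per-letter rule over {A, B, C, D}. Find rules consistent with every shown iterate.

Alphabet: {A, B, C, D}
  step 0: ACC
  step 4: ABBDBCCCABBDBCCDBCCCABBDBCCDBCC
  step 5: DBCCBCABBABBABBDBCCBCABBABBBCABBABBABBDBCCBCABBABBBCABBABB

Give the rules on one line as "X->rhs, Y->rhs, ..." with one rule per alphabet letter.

  step 4 ⇒ step 5: ABBDBCCCABBDBCCDBCCCABBDBCCDBCC ⇒ DB·C·C·B·C·ABB·ABB·ABB·DB·C·C·B·C·ABB·ABB·B·C·ABB·ABB·ABB·DB·C·C·B·C·ABB·ABB·B·C·ABB·ABB
    A ↦ DB
    B ↦ C
    C ↦ ABB
    D ↦ B

A->DB, B->C, C->ABB, D->B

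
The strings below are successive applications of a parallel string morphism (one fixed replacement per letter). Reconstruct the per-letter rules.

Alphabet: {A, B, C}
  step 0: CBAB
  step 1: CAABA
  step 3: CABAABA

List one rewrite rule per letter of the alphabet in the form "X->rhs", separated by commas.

  step 0 ⇒ step 1: CBAB ⇒ CA·A·B·A
    A ↦ B
    B ↦ A
    C ↦ CA

A->B, B->A, C->CA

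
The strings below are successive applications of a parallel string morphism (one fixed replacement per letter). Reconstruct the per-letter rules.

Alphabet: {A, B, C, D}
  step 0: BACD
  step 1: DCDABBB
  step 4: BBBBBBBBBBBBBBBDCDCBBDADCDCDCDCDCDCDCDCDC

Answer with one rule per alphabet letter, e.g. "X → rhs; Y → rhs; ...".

  step 0 ⇒ step 1: BACD ⇒ DC·DA·B·BB
    A ↦ DA
    B ↦ DC
    C ↦ B
    D ↦ BB

A->DA, B->DC, C->B, D->BB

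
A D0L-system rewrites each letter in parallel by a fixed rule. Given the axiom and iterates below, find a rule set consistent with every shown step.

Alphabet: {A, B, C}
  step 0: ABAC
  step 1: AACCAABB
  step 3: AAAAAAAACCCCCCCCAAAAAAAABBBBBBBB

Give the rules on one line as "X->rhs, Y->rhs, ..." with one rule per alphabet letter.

A->AA, B->CC, C->BB

  step 0 ⇒ step 1: ABAC ⇒ AA·CC·AA·BB
    A ↦ AA
    B ↦ CC
    C ↦ BB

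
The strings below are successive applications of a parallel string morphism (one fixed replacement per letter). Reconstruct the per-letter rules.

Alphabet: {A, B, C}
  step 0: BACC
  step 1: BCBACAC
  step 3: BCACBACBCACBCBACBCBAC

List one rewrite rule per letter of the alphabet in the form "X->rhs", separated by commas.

  step 0 ⇒ step 1: BACC ⇒ BC·B·AC·AC
    A ↦ B
    B ↦ BC
    C ↦ AC

A->B, B->BC, C->AC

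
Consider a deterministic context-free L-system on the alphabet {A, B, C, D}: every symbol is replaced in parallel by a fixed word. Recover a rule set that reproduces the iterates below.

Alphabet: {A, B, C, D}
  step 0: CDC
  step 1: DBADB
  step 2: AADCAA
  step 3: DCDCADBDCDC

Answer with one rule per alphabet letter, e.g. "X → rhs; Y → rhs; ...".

  step 2 ⇒ step 3: AADCAA ⇒ DC·DC·A·DB·DC·DC
    A ↦ DC
    C ↦ DB
    D ↦ A
  step 1 ⇒ step 2: DBADB ⇒ A·A·DC·A·A
    B ↦ A

A->DC, B->A, C->DB, D->A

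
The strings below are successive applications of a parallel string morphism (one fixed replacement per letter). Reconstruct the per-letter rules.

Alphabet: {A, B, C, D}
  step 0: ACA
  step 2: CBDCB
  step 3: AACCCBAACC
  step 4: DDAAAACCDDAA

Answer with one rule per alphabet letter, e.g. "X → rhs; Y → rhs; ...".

A->D, B->ACC, C->A, D->CB

  step 3 ⇒ step 4: AACCCBAACC ⇒ D·D·A·A·A·ACC·D·D·A·A
    A ↦ D
    B ↦ ACC
    C ↦ A
  step 2 ⇒ step 3: CBDCB ⇒ A·ACC·CB·A·ACC
    D ↦ CB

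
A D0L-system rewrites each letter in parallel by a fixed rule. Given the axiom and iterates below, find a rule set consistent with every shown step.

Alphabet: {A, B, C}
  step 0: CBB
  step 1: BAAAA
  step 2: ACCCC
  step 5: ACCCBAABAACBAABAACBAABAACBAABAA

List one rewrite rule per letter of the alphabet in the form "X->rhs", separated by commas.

  step 1 ⇒ step 2: BAAAA ⇒ A·C·C·C·C
    A ↦ C
    B ↦ A
  step 0 ⇒ step 1: CBB ⇒ BAA·A·A
    C ↦ BAA

A->C, B->A, C->BAA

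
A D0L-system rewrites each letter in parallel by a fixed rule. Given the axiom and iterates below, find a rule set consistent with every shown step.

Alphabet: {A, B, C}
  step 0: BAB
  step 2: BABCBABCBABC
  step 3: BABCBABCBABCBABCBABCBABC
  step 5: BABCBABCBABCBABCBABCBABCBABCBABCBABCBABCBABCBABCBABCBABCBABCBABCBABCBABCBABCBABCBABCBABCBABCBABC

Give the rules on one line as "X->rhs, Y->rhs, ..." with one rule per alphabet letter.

A->BC, B->BA, C->BC

  step 2 ⇒ step 3: BABCBABCBABC ⇒ BA·BC·BA·BC·BA·BC·BA·BC·BA·BC·BA·BC
    A ↦ BC
    B ↦ BA
    C ↦ BC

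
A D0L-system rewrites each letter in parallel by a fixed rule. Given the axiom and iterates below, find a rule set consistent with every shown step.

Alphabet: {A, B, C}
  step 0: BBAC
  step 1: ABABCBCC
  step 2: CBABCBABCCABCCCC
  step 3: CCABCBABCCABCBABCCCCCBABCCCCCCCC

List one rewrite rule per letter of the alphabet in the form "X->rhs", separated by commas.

  step 2 ⇒ step 3: CBABCBABCCABCCCC ⇒ CC·AB·CB·AB·CC·AB·CB·AB·CC·CC·CB·AB·CC·CC·CC·CC
    A ↦ CB
    B ↦ AB
    C ↦ CC

A->CB, B->AB, C->CC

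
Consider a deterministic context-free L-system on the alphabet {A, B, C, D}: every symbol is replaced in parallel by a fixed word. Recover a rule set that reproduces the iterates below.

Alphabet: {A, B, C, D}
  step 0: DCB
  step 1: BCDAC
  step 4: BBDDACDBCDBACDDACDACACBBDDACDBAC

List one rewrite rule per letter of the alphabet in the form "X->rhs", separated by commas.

A->DDA, B->AC, C->CD, D->B

  step 0 ⇒ step 1: DCB ⇒ B·CD·AC
    B ↦ AC
    C ↦ CD
    D ↦ B
    A ↦ DDA  (constrained at step 1)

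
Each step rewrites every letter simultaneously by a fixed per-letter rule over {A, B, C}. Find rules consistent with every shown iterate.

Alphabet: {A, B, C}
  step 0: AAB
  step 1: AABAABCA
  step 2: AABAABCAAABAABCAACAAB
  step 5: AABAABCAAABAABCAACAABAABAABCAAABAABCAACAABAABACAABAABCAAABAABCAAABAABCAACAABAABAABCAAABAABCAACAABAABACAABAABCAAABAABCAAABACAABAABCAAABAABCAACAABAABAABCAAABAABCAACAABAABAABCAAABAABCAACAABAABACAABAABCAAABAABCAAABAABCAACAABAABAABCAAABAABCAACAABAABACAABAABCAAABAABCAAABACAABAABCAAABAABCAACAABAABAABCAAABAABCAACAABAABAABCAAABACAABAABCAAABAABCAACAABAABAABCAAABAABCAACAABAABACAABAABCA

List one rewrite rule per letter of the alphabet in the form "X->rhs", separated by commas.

  step 1 ⇒ step 2: AABAABCA ⇒ AAB·AAB·CA·AAB·AAB·CA·AC·AAB
    A ↦ AAB
    B ↦ CA
    C ↦ AC

A->AAB, B->CA, C->AC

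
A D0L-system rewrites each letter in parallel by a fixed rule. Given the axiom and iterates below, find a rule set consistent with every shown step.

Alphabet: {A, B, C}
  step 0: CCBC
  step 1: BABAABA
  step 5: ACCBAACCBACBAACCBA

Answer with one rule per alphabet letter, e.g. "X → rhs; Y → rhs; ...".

  step 0 ⇒ step 1: CCBC ⇒ BA·BA·A·BA
    B ↦ A
    C ↦ BA
    A ↦ C  (constrained at step 1)

A->C, B->A, C->BA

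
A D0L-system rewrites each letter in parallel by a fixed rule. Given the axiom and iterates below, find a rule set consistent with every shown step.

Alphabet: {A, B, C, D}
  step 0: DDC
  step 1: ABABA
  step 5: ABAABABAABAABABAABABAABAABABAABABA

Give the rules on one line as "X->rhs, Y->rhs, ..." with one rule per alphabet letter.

  step 0 ⇒ step 1: DDC ⇒ AB·AB·A
    C ↦ A
    D ↦ AB
    A ↦ DC  (constrained at step 1)
    B ↦ D  (constrained at step 1)

A->DC, B->D, C->A, D->AB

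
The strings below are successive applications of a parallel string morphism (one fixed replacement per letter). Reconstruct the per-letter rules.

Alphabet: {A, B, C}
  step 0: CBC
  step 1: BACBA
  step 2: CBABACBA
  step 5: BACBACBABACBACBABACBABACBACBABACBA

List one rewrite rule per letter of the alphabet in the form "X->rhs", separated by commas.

  step 1 ⇒ step 2: BACBA ⇒ C·BA·BA·C·BA
    A ↦ BA
    B ↦ C
    C ↦ BA

A->BA, B->C, C->BA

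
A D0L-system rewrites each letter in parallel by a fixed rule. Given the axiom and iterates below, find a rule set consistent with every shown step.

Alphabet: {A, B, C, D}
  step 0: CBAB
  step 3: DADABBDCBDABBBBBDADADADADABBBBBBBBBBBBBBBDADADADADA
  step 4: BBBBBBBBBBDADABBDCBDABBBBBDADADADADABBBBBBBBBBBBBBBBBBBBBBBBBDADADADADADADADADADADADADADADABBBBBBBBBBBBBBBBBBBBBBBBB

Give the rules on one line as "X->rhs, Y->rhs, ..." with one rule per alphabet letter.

A->BBB, B->DA, C->DCB, D->BB

  step 3 ⇒ step 4: DADABBDCBDABBBBBDADADADADABBBBBBBBBBBBBBBDADADADADA ⇒ BB·BBB·BB·BBB·DA·DA·BB·DCB·DA·BB·BBB·DA·DA·DA·DA·DA·BB·BBB·BB·BBB·BB·BBB·BB·BBB·BB·BBB·DA·DA·DA·DA·DA·DA·DA·DA·DA·DA·DA·DA·DA·DA·DA·BB·BBB·BB·BBB·BB·BBB·BB·BBB·BB·BBB
    A ↦ BBB
    B ↦ DA
    C ↦ DCB
    D ↦ BB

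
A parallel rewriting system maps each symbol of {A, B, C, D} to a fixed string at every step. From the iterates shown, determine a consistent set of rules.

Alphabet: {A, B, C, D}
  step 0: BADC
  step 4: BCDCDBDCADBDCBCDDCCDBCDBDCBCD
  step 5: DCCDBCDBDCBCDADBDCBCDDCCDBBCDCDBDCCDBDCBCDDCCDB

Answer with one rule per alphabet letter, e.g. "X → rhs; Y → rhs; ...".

  step 4 ⇒ step 5: BCDCDBDCADBDCBCDDCCDBCDBDCBCD ⇒ DC·CD·B·CD·B·DC·B·CD·AD·B·DC·B·CD·DC·CD·B·B·CD·CD·B·DC·CD·B·DC·B·CD·DC·CD·B
    A ↦ AD
    B ↦ DC
    C ↦ CD
    D ↦ B

A->AD, B->DC, C->CD, D->B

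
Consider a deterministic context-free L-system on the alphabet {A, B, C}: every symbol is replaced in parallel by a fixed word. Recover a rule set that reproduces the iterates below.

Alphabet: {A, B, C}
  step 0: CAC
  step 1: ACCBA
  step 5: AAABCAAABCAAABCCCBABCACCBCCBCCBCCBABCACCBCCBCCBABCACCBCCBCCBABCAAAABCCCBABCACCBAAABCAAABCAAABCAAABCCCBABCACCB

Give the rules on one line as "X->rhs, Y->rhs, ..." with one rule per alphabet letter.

  step 0 ⇒ step 1: CAC ⇒ A·CCB·A
    A ↦ CCB
    C ↦ A
    B ↦ ABC  (constrained at step 1)

A->CCB, B->ABC, C->A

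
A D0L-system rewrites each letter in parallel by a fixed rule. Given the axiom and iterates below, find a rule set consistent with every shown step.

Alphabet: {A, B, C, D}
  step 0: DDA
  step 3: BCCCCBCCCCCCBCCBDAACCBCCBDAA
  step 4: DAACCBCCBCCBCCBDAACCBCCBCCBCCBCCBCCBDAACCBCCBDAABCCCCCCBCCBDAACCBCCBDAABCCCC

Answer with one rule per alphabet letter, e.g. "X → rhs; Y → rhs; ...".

A->CC, B->DAA, C->CCB, D->B

  step 3 ⇒ step 4: BCCCCBCCCCCCBCCBDAACCBCCBDAA ⇒ DAA·CCB·CCB·CCB·CCB·DAA·CCB·CCB·CCB·CCB·CCB·CCB·DAA·CCB·CCB·DAA·B·CC·CC·CCB·CCB·DAA·CCB·CCB·DAA·B·CC·CC
    A ↦ CC
    B ↦ DAA
    C ↦ CCB
    D ↦ B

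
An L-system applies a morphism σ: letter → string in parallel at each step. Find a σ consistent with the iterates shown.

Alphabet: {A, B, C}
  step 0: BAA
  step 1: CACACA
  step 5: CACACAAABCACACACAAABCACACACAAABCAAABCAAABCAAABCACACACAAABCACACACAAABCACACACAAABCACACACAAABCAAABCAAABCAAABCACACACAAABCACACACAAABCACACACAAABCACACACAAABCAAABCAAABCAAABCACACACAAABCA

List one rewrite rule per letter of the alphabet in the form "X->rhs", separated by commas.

  step 0 ⇒ step 1: BAA ⇒ CA·CA·CA
    A ↦ CA
    B ↦ CA
    C ↦ AAB  (constrained at step 1)

A->CA, B->CA, C->AAB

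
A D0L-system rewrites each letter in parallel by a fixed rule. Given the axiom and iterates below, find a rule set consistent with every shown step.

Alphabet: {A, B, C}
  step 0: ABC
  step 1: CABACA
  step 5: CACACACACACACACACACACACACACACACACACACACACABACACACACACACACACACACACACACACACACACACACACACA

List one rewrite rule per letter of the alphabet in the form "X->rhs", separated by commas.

  step 0 ⇒ step 1: ABC ⇒ C·AB·ACA
    A ↦ C
    B ↦ AB
    C ↦ ACA

A->C, B->AB, C->ACA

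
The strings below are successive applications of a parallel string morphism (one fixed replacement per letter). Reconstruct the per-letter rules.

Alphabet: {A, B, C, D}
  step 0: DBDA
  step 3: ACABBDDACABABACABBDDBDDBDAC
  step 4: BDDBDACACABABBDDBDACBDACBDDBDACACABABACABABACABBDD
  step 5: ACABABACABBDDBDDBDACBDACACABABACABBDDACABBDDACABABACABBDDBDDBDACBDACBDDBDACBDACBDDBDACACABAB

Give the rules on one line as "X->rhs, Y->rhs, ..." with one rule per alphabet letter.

A->BD, B->AC, C->D, D->AB

  step 4 ⇒ step 5: BDDBDACACABABBDDBDACBDACBDDBDACACABABACABABACABBDD ⇒ AC·AB·AB·AC·AB·BD·D·BD·D·BD·AC·BD·AC·AC·AB·AB·AC·AB·BD·D·AC·AB·BD·D·AC·AB·AB·AC·AB·BD·D·BD·D·BD·AC·BD·AC·BD·D·BD·AC·BD·AC·BD·D·BD·AC·AC·AB·AB
    A ↦ BD
    B ↦ AC
    C ↦ D
    D ↦ AB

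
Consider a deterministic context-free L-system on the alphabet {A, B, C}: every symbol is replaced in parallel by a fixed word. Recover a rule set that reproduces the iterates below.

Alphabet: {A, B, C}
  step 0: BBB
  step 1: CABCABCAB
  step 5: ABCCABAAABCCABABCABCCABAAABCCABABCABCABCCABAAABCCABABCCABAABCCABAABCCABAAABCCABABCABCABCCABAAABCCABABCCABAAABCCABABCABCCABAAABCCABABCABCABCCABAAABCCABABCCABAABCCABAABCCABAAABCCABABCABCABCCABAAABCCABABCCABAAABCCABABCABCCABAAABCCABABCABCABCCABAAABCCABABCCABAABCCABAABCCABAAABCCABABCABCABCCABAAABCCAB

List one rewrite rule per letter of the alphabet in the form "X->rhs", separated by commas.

A->ABC, B->CAB, C->A

  step 0 ⇒ step 1: BBB ⇒ CAB·CAB·CAB
    B ↦ CAB
    A ↦ ABC  (constrained at step 1)
    C ↦ A  (constrained at step 1)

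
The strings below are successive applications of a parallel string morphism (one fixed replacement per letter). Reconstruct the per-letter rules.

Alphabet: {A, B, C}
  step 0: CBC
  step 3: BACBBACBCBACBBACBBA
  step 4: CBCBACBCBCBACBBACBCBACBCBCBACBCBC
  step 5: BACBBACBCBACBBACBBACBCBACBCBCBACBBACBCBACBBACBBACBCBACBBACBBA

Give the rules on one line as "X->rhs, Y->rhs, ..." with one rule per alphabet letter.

  step 4 ⇒ step 5: CBCBACBCBCBACBBACBCBACBCBCBACBCBC ⇒ BA·CB·BA·CB·C·BA·CB·BA·CB·BA·CB·C·BA·CB·CB·C·BA·CB·BA·CB·C·BA·CB·BA·CB·BA·CB·C·BA·CB·BA·CB·BA
    A ↦ C
    B ↦ CB
    C ↦ BA

A->C, B->CB, C->BA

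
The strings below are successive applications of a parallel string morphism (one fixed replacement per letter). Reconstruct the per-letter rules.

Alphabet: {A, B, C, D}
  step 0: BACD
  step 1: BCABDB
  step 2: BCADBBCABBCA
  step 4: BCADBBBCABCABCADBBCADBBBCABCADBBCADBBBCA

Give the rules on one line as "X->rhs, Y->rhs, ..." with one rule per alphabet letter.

  step 1 ⇒ step 2: BCABDB ⇒ BCA·D·B·BCA·B·BCA
    A ↦ B
    B ↦ BCA
    C ↦ D
    D ↦ B

A->B, B->BCA, C->D, D->B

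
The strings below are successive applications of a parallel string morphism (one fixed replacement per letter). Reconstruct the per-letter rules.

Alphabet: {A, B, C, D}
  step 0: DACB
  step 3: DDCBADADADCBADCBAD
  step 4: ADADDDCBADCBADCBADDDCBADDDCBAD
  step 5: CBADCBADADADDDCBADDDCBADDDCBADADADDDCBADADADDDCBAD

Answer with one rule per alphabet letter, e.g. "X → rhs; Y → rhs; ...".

A->CB, B->D, C->D, D->AD

  step 4 ⇒ step 5: ADADDDCBADCBADCBADDDCBADDDCBAD ⇒ CB·AD·CB·AD·AD·AD·D·D·CB·AD·D·D·CB·AD·D·D·CB·AD·AD·AD·D·D·CB·AD·AD·AD·D·D·CB·AD
    A ↦ CB
    B ↦ D
    C ↦ D
    D ↦ AD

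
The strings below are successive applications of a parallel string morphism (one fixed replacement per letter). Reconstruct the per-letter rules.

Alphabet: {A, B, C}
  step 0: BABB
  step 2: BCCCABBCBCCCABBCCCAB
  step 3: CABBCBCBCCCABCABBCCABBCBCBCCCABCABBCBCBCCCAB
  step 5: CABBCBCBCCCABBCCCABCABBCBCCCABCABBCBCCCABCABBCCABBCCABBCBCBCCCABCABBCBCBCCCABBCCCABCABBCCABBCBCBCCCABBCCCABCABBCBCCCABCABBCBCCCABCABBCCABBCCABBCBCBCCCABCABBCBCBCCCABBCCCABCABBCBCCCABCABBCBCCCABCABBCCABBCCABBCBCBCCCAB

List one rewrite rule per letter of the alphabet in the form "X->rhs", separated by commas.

  step 2 ⇒ step 3: BCCCABBCBCCCABBCCCAB ⇒ CAB·BC·BC·BC·C·CAB·CAB·BC·CAB·BC·BC·BC·C·CAB·CAB·BC·BC·BC·C·CAB
    A ↦ C
    B ↦ CAB
    C ↦ BC

A->C, B->CAB, C->BC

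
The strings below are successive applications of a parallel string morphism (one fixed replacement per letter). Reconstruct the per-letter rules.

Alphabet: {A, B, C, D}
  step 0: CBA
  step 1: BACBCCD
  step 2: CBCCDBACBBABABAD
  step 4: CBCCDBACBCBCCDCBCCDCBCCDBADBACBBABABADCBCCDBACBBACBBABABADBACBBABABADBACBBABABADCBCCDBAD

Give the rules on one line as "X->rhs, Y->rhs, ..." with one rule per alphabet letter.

A->CCD, B->CB, C->BA, D->BAD

  step 1 ⇒ step 2: BACBCCD ⇒ CB·CCD·BA·CB·BA·BA·BAD
    A ↦ CCD
    B ↦ CB
    C ↦ BA
    D ↦ BAD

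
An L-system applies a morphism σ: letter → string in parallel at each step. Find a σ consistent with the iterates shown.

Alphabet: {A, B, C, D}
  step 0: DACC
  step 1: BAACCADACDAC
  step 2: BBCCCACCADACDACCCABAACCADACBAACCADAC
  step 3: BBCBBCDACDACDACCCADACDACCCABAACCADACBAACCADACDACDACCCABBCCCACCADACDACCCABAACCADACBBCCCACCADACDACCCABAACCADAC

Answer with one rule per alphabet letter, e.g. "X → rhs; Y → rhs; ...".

A->CCA, B->BBC, C->DAC, D->BAA

  step 2 ⇒ step 3: BBCCCACCADACDACCCABAACCADACBAACCADAC ⇒ BBC·BBC·DAC·DAC·DAC·CCA·DAC·DAC·CCA·BAA·CCA·DAC·BAA·CCA·DAC·DAC·DAC·CCA·BBC·CCA·CCA·DAC·DAC·CCA·BAA·CCA·DAC·BBC·CCA·CCA·DAC·DAC·CCA·BAA·CCA·DAC
    A ↦ CCA
    B ↦ BBC
    C ↦ DAC
    D ↦ BAA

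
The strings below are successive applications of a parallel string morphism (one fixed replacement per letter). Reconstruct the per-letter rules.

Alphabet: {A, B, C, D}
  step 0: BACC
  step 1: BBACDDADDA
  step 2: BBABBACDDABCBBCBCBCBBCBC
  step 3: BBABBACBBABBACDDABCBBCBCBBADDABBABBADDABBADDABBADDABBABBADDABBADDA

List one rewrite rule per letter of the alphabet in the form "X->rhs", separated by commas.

A->C, B->BBA, C->DDA, D->BCB

  step 2 ⇒ step 3: BBABBACDDABCBBCBCBCBBCBC ⇒ BBA·BBA·C·BBA·BBA·C·DDA·BCB·BCB·C·BBA·DDA·BBA·BBA·DDA·BBA·DDA·BBA·DDA·BBA·BBA·DDA·BBA·DDA
    A ↦ C
    B ↦ BBA
    C ↦ DDA
    D ↦ BCB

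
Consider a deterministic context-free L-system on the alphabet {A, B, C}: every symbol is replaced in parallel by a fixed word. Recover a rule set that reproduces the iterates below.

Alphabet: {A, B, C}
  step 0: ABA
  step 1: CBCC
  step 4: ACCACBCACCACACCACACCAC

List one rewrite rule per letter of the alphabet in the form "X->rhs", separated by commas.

A->C, B->BC, C->AC

  step 0 ⇒ step 1: ABA ⇒ C·BC·C
    A ↦ C
    B ↦ BC
    C ↦ AC  (constrained at step 1)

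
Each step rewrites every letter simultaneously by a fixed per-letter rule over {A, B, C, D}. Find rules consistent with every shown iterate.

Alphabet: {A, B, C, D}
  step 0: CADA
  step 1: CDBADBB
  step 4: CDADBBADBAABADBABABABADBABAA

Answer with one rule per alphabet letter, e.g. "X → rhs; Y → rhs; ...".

A->B, B->A, C->CD, D->ADB

  step 0 ⇒ step 1: CADA ⇒ CD·B·ADB·B
    A ↦ B
    C ↦ CD
    D ↦ ADB
    B ↦ A  (constrained at step 1)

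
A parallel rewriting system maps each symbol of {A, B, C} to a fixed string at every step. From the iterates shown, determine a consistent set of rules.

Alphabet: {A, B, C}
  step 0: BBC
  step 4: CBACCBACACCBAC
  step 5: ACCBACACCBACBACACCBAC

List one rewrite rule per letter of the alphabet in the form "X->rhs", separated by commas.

  step 4 ⇒ step 5: CBACCBACACCBAC ⇒ AC·C·B·AC·AC·C·B·AC·B·AC·AC·C·B·AC
    A ↦ B
    B ↦ C
    C ↦ AC

A->B, B->C, C->AC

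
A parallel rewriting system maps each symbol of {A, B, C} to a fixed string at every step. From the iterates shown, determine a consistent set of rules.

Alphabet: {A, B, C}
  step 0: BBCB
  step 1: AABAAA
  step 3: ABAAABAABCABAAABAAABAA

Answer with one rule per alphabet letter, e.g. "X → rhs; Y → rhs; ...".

A->BC, B->A, C->BAA

  step 0 ⇒ step 1: BBCB ⇒ A·A·BAA·A
    B ↦ A
    C ↦ BAA
    A ↦ BC  (constrained at step 1)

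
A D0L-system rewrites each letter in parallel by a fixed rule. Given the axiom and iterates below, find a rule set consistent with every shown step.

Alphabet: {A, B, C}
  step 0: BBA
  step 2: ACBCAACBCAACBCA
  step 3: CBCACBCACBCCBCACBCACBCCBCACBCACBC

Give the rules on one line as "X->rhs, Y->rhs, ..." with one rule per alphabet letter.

  step 2 ⇒ step 3: ACBCAACBCAACBCA ⇒ CBC·A·CBC·A·CBC·CBC·A·CBC·A·CBC·CBC·A·CBC·A·CBC
    A ↦ CBC
    B ↦ CBC
    C ↦ A

A->CBC, B->CBC, C->A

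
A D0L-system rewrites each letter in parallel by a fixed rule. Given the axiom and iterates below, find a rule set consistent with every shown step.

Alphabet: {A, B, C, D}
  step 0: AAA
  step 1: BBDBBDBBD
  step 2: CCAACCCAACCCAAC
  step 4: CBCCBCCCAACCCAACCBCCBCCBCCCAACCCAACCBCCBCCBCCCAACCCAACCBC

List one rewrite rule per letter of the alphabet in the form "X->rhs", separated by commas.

  step 1 ⇒ step 2: BBDBBDBBD ⇒ C·C·AAC·C·C·AAC·C·C·AAC
    B ↦ C
    D ↦ AAC
  step 0 ⇒ step 1: AAA ⇒ BBD·BBD·BBD
    A ↦ BBD
    C ↦ CB  (constrained at step 2)

A->BBD, B->C, C->CB, D->AAC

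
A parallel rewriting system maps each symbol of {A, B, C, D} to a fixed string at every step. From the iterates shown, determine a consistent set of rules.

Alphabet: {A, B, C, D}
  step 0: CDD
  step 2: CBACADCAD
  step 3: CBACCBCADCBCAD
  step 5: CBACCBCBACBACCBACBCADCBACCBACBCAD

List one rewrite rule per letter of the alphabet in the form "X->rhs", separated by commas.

A->C, B->A, C->CB, D->AD

  step 2 ⇒ step 3: CBACADCAD ⇒ CB·A·C·CB·C·AD·CB·C·AD
    A ↦ C
    B ↦ A
    C ↦ CB
    D ↦ AD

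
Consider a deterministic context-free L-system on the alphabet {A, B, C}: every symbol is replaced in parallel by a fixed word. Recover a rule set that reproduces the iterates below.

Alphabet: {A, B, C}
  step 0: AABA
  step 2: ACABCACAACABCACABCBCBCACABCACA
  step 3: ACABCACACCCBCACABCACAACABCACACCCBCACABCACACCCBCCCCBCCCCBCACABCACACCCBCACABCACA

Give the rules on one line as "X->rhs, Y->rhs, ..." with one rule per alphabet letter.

  step 2 ⇒ step 3: ACABCACAACABCACABCBCBCACABCACA ⇒ ACA·BC·ACA·CCC·BC·ACA·BC·ACA·ACA·BC·ACA·CCC·BC·ACA·BC·ACA·CCC·BC·CCC·BC·CCC·BC·ACA·BC·ACA·CCC·BC·ACA·BC·ACA
    A ↦ ACA
    B ↦ CCC
    C ↦ BC

A->ACA, B->CCC, C->BC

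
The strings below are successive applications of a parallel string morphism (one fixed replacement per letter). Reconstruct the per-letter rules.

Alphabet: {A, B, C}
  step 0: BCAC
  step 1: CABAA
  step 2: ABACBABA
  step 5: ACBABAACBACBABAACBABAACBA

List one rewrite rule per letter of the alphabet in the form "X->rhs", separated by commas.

  step 1 ⇒ step 2: CABAA ⇒ A·BA·C·BA·BA
    A ↦ BA
    B ↦ C
    C ↦ A

A->BA, B->C, C->A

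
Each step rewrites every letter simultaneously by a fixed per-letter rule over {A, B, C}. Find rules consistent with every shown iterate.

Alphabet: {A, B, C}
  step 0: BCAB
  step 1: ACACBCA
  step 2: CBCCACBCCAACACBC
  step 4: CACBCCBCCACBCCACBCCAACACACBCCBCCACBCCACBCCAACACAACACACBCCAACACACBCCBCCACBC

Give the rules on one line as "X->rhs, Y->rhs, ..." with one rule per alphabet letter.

  step 1 ⇒ step 2: ACACBCA ⇒ CBC·CA·CBC·CA·A·CA·CBC
    A ↦ CBC
    B ↦ A
    C ↦ CA

A->CBC, B->A, C->CA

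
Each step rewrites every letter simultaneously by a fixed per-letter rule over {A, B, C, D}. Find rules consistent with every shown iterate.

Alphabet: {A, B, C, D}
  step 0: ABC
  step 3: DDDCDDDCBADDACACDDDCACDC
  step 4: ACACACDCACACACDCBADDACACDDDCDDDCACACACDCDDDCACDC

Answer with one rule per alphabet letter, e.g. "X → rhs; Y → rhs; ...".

  step 3 ⇒ step 4: DDDCDDDCBADDACACDDDCACDC ⇒ AC·AC·AC·DC·AC·AC·AC·DC·BA·DD·AC·AC·DD·DC·DD·DC·AC·AC·AC·DC·DD·DC·AC·DC
    A ↦ DD
    B ↦ BA
    C ↦ DC
    D ↦ AC

A->DD, B->BA, C->DC, D->AC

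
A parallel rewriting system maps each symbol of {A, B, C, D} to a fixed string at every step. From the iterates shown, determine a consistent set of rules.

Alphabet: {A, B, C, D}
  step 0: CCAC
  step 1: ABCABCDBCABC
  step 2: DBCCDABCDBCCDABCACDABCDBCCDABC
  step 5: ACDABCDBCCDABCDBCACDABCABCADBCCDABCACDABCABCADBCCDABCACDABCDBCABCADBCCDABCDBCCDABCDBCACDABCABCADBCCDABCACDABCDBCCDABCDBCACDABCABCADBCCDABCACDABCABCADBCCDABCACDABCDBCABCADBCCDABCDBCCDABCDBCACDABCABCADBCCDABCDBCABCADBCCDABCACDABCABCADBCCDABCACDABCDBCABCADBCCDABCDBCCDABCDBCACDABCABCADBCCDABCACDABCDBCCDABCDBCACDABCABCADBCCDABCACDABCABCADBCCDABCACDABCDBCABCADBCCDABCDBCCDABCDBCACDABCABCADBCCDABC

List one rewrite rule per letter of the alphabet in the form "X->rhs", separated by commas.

A->DBC, B->CD, C->ABC, D->A

  step 1 ⇒ step 2: ABCABCDBCABC ⇒ DBC·CD·ABC·DBC·CD·ABC·A·CD·ABC·DBC·CD·ABC
    A ↦ DBC
    B ↦ CD
    C ↦ ABC
    D ↦ A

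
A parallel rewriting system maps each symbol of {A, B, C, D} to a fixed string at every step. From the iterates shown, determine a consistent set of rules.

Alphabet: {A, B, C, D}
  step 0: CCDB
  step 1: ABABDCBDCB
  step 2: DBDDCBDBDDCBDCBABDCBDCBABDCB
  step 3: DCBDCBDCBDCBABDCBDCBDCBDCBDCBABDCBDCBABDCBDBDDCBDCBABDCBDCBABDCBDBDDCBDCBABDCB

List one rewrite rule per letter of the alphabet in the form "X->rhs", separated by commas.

A->DBD, B->DCB, C->AB, D->DCB

  step 2 ⇒ step 3: DBDDCBDBDDCBDCBABDCBDCBABDCB ⇒ DCB·DCB·DCB·DCB·AB·DCB·DCB·DCB·DCB·DCB·AB·DCB·DCB·AB·DCB·DBD·DCB·DCB·AB·DCB·DCB·AB·DCB·DBD·DCB·DCB·AB·DCB
    A ↦ DBD
    B ↦ DCB
    C ↦ AB
    D ↦ DCB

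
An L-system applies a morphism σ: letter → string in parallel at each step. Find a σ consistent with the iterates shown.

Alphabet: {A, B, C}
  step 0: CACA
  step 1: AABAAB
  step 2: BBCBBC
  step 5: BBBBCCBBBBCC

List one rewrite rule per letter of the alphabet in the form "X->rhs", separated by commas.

  step 1 ⇒ step 2: AABAAB ⇒ B·B·C·B·B·C
    A ↦ B
    B ↦ C
  step 0 ⇒ step 1: CACA ⇒ AA·B·AA·B
    C ↦ AA

A->B, B->C, C->AA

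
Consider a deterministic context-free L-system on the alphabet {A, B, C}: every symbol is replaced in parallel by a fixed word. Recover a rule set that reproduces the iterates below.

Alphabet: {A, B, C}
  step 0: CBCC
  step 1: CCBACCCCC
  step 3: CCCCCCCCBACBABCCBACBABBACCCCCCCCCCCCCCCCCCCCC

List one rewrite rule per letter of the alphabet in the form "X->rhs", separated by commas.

  step 0 ⇒ step 1: CBCC ⇒ CC·BAC·CC·CC
    B ↦ BAC
    C ↦ CC
    A ↦ BAB  (constrained at step 1)

A->BAB, B->BAC, C->CC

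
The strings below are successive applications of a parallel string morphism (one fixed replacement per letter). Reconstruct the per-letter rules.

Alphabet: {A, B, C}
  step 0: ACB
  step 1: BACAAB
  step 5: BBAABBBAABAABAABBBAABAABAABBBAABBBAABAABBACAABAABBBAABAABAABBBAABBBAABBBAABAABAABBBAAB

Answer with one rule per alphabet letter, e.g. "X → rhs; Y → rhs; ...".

A->B, B->AAB, C->AC

  step 0 ⇒ step 1: ACB ⇒ B·AC·AAB
    A ↦ B
    B ↦ AAB
    C ↦ AC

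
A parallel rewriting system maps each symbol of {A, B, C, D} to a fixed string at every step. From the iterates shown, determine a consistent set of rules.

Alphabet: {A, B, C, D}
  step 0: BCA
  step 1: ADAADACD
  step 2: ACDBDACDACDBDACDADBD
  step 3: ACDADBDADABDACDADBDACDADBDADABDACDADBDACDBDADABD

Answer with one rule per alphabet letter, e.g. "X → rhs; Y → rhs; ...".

A->ACD, B->ADA, C->AD, D->BD

  step 2 ⇒ step 3: ACDBDACDACDBDACDADBD ⇒ ACD·AD·BD·ADA·BD·ACD·AD·BD·ACD·AD·BD·ADA·BD·ACD·AD·BD·ACD·BD·ADA·BD
    A ↦ ACD
    B ↦ ADA
    C ↦ AD
    D ↦ BD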